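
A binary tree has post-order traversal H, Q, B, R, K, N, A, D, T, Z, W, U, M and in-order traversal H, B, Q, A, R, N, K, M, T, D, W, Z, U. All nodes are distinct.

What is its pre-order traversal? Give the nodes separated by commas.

The last element of post-order is the root; it splits in-order into left and right subtrees.
Root M: left subtree has 7 nodes {H, B, Q, A, R, N, K}, right has 5 {T, D, W, Z, U}.
  Root A: left subtree has 3 nodes {H, B, Q}, right has 3 {R, N, K}.
    Root B: left subtree has 1 node {H}, right has 1 {Q}.
    Root N: left subtree has 1 node {R}, right has 1 {K}.
  Root U: left subtree has 4 nodes {T, D, W, Z}, right has 0 { }.
    Root W: left subtree has 2 nodes {T, D}, right has 1 {Z}.
      Root T: left subtree has 0 nodes { }, right has 1 {D}.

M, A, B, H, Q, N, R, K, U, W, T, D, Z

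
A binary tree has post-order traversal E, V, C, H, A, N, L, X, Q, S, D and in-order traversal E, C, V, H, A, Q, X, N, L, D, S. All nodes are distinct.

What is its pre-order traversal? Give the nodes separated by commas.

The last element of post-order is the root; it splits in-order into left and right subtrees.
Root D: left subtree has 9 nodes {E, C, V, H, A, Q, X, N, L}, right has 1 {S}.
  Root Q: left subtree has 5 nodes {E, C, V, H, A}, right has 3 {X, N, L}.
    Root A: left subtree has 4 nodes {E, C, V, H}, right has 0 { }.
      Root H: left subtree has 3 nodes {E, C, V}, right has 0 { }.
        Root C: left subtree has 1 node {E}, right has 1 {V}.
    Root X: left subtree has 0 nodes { }, right has 2 {N, L}.
      Root L: left subtree has 1 node {N}, right has 0 { }.

D, Q, A, H, C, E, V, X, L, N, S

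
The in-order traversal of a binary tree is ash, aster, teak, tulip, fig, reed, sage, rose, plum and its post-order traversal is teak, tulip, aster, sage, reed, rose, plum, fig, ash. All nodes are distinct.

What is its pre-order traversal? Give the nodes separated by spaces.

The last element of post-order is the root; it splits in-order into left and right subtrees.
Root ash: left subtree has 0 nodes { }, right has 8 {aster, teak, tulip, fig, reed, sage, rose, plum}.
  Root fig: left subtree has 3 nodes {aster, teak, tulip}, right has 4 {reed, sage, rose, plum}.
    Root aster: left subtree has 0 nodes { }, right has 2 {teak, tulip}.
      Root tulip: left subtree has 1 node {teak}, right has 0 { }.
    Root plum: left subtree has 3 nodes {reed, sage, rose}, right has 0 { }.
      Root rose: left subtree has 2 nodes {reed, sage}, right has 0 { }.
        Root reed: left subtree has 0 nodes { }, right has 1 {sage}.

ash fig aster tulip teak plum rose reed sage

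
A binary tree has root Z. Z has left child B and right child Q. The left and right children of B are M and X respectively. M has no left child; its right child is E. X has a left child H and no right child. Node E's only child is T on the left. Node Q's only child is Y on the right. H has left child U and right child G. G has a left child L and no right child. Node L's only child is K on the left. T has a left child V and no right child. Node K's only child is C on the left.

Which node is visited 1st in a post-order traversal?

V

Post-order visits the left subtree, then the right subtree, then the node.
At Z: go left to B.
  At B: go left to M.
    At M: no left child.
    At M: go right to E.
      At E: go left to T.
        At T: go left to V.
          V is a leaf — visit V.
        At T: no right child.
        Visit T.
      At E: no right child.
      Visit E.
    Visit M.
  At B: go right to X.
    At X: go left to H.
      At H: go left to U.
        U is a leaf — visit U.
      At H: go right to G.
        At G: go left to L.
          At L: go left to K.
            At K: go left to C.
              C is a leaf — visit C.
            At K: no right child.
            Visit K.
          At L: no right child.
          Visit L.
        At G: no right child.
        Visit G.
      Visit H.
    At X: no right child.
    Visit X.
  Visit B.
At Z: go right to Q.
  At Q: no left child.
  At Q: go right to Y.
    Y is a leaf — visit Y.
  Visit Q.
Visit Z.
Full post-order sequence: V, T, E, M, U, C, K, L, G, H, X, B, Y, Q, Z.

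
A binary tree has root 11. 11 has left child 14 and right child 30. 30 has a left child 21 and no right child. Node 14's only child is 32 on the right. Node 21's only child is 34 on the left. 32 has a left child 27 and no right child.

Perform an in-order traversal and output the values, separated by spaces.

14 27 32 11 34 21 30

In-order visits the left subtree, then the node, then the right subtree.
At 11: go left to 14.
  At 14: no left child.
  Visit 14.
  At 14: go right to 32.
    At 32: go left to 27.
      27 is a leaf — visit 27.
    Visit 32.
    At 32: no right child.
Visit 11.
At 11: go right to 30.
  At 30: go left to 21.
    At 21: go left to 34.
      34 is a leaf — visit 34.
    Visit 21.
    At 21: no right child.
  Visit 30.
  At 30: no right child.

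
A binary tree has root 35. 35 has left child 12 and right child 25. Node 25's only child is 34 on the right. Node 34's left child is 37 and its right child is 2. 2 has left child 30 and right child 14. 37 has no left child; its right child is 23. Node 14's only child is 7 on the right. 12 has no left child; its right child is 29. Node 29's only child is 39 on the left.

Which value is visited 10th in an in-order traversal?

2

In-order visits the left subtree, then the node, then the right subtree.
At 35: go left to 12.
  At 12: no left child.
  Visit 12.
  At 12: go right to 29.
    At 29: go left to 39.
      39 is a leaf — visit 39.
    Visit 29.
    At 29: no right child.
Visit 35.
At 35: go right to 25.
  At 25: no left child.
  Visit 25.
  At 25: go right to 34.
    At 34: go left to 37.
      At 37: no left child.
      Visit 37.
      At 37: go right to 23.
        23 is a leaf — visit 23.
    Visit 34.
    At 34: go right to 2.
      At 2: go left to 30.
        30 is a leaf — visit 30.
      Visit 2.
      At 2: go right to 14.
        At 14: no left child.
        Visit 14.
        At 14: go right to 7.
          7 is a leaf — visit 7.
Full in-order sequence: 12, 39, 29, 35, 25, 37, 23, 34, 30, 2, 14, 7.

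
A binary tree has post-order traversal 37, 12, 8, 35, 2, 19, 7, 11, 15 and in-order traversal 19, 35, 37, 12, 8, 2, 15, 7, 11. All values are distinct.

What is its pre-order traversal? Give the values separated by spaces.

The last element of post-order is the root; it splits in-order into left and right subtrees.
Root 15: left subtree has 6 nodes {19, 35, 37, 12, 8, 2}, right has 2 {7, 11}.
  Root 19: left subtree has 0 nodes { }, right has 5 {35, 37, 12, 8, 2}.
    Root 2: left subtree has 4 nodes {35, 37, 12, 8}, right has 0 { }.
      Root 35: left subtree has 0 nodes { }, right has 3 {37, 12, 8}.
        Root 8: left subtree has 2 nodes {37, 12}, right has 0 { }.
          Root 12: left subtree has 1 node {37}, right has 0 { }.
  Root 11: left subtree has 1 node {7}, right has 0 { }.

15 19 2 35 8 12 37 11 7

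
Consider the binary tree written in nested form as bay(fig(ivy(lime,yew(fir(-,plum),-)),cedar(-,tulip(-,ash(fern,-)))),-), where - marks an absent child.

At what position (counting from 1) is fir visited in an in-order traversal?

In-order visits the left subtree, then the node, then the right subtree.
At bay: go left to fig.
  At fig: go left to ivy.
    At ivy: go left to lime.
      lime is a leaf — visit lime.
    Visit ivy.
    At ivy: go right to yew.
      At yew: go left to fir.
        At fir: no left child.
        Visit fir.
        At fir: go right to plum.
          plum is a leaf — visit plum.
      Visit yew.
      At yew: no right child.
  Visit fig.
  At fig: go right to cedar.
    At cedar: no left child.
    Visit cedar.
    At cedar: go right to tulip.
      At tulip: no left child.
      Visit tulip.
      At tulip: go right to ash.
        At ash: go left to fern.
          fern is a leaf — visit fern.
        Visit ash.
        At ash: no right child.
Visit bay.
At bay: no right child.
Full in-order sequence: lime, ivy, fir, plum, yew, fig, cedar, tulip, fern, ash, bay.

3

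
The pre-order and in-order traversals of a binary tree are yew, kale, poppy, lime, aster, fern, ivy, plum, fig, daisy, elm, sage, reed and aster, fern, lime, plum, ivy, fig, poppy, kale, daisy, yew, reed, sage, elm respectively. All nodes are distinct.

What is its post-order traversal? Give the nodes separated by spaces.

The first element of pre-order is the root; it splits in-order into left and right subtrees.
Root yew: left subtree has 9 nodes {aster, fern, lime, plum, ivy, fig, poppy, kale, daisy}, right has 3 {reed, sage, elm}.
  Root kale: left subtree has 7 nodes {aster, fern, lime, plum, ivy, fig, poppy}, right has 1 {daisy}.
    Root poppy: left subtree has 6 nodes {aster, fern, lime, plum, ivy, fig}, right has 0 { }.
      Root lime: left subtree has 2 nodes {aster, fern}, right has 3 {plum, ivy, fig}.
        Root aster: left subtree has 0 nodes { }, right has 1 {fern}.
        Root ivy: left subtree has 1 node {plum}, right has 1 {fig}.
  Root elm: left subtree has 2 nodes {reed, sage}, right has 0 { }.
    Root sage: left subtree has 1 node {reed}, right has 0 { }.

fern aster plum fig ivy lime poppy daisy kale reed sage elm yew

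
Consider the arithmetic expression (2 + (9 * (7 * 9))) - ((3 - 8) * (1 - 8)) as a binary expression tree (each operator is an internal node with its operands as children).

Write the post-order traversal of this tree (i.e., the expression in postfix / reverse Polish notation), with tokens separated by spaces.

2 9 7 9 * * + 3 8 - 1 8 - * -

Post-order on an expression tree gives postfix notation: for each operator, emit left operand, right operand, then the operator.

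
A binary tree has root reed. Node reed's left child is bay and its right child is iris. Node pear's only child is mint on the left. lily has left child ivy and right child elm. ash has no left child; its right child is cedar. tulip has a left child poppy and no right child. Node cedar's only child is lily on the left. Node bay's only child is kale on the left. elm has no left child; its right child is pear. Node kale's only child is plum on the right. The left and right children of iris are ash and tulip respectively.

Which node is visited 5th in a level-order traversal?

ash

Level-order visits nodes level by level from the root, left to right within each level.
Level 0: reed
Level 1: bay, iris
Level 2: kale, ash, tulip
Level 3: plum, cedar, poppy
Level 4: lily
Level 5: ivy, elm
Level 6: pear
Level 7: mint
Full level-order sequence: reed, bay, iris, kale, ash, tulip, plum, cedar, poppy, lily, ivy, elm, pear, mint.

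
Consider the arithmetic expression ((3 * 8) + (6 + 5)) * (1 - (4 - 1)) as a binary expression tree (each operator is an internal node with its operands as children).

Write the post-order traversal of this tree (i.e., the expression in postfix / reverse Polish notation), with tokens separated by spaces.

Post-order on an expression tree gives postfix notation: for each operator, emit left operand, right operand, then the operator.

3 8 * 6 5 + + 1 4 1 - - *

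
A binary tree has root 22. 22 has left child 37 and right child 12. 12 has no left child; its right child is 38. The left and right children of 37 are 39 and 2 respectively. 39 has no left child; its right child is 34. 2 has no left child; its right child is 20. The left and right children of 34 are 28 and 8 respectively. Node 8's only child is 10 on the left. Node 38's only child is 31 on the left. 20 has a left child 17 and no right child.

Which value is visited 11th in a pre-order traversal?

12

Pre-order visits the node, then its left subtree, then its right subtree.
Visit 22.
At 22: go left to 37.
  Visit 37.
  At 37: go left to 39.
    Visit 39.
    At 39: no left child.
    At 39: go right to 34.
      Visit 34.
      At 34: go left to 28.
        28 is a leaf — visit 28.
      At 34: go right to 8.
        Visit 8.
        At 8: go left to 10.
          10 is a leaf — visit 10.
        At 8: no right child.
  At 37: go right to 2.
    Visit 2.
    At 2: no left child.
    At 2: go right to 20.
      Visit 20.
      At 20: go left to 17.
        17 is a leaf — visit 17.
      At 20: no right child.
At 22: go right to 12.
  Visit 12.
  At 12: no left child.
  At 12: go right to 38.
    Visit 38.
    At 38: go left to 31.
      31 is a leaf — visit 31.
    At 38: no right child.
Full pre-order sequence: 22, 37, 39, 34, 28, 8, 10, 2, 20, 17, 12, 38, 31.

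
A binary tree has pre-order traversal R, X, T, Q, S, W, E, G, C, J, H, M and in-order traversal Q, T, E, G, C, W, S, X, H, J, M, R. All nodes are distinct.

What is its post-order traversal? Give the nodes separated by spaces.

The first element of pre-order is the root; it splits in-order into left and right subtrees.
Root R: left subtree has 11 nodes {Q, T, E, G, C, W, S, X, H, J, M}, right has 0 { }.
  Root X: left subtree has 7 nodes {Q, T, E, G, C, W, S}, right has 3 {H, J, M}.
    Root T: left subtree has 1 node {Q}, right has 5 {E, G, C, W, S}.
      Root S: left subtree has 4 nodes {E, G, C, W}, right has 0 { }.
        Root W: left subtree has 3 nodes {E, G, C}, right has 0 { }.
          Root E: left subtree has 0 nodes { }, right has 2 {G, C}.
            Root G: left subtree has 0 nodes { }, right has 1 {C}.
    Root J: left subtree has 1 node {H}, right has 1 {M}.

Q C G E W S T H M J X R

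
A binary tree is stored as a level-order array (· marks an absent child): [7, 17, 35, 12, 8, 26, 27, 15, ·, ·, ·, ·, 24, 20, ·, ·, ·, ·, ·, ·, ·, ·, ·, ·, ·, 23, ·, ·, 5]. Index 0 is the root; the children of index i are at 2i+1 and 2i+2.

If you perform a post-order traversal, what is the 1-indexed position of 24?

6

Post-order visits the left subtree, then the right subtree, then the node.
At 7: go left to 17.
  At 17: go left to 12.
    At 12: go left to 15.
      15 is a leaf — visit 15.
    At 12: no right child.
    Visit 12.
  At 17: go right to 8.
    8 is a leaf — visit 8.
  Visit 17.
At 7: go right to 35.
  At 35: go left to 26.
    At 26: no left child.
    At 26: go right to 24.
      At 24: go left to 23.
        23 is a leaf — visit 23.
      At 24: no right child.
      Visit 24.
    Visit 26.
  At 35: go right to 27.
    At 27: go left to 20.
      At 20: no left child.
      At 20: go right to 5.
        5 is a leaf — visit 5.
      Visit 20.
    At 27: no right child.
    Visit 27.
  Visit 35.
Visit 7.
Full post-order sequence: 15, 12, 8, 17, 23, 24, 26, 5, 20, 27, 35, 7.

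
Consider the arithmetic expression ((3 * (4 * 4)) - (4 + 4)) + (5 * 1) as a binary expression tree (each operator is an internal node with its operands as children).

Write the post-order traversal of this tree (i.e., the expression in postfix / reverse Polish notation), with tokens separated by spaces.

3 4 4 * * 4 4 + - 5 1 * +

Post-order on an expression tree gives postfix notation: for each operator, emit left operand, right operand, then the operator.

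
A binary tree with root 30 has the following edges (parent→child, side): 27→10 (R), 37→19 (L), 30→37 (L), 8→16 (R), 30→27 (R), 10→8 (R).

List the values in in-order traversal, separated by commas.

19, 37, 30, 27, 10, 8, 16

In-order visits the left subtree, then the node, then the right subtree.
At 30: go left to 37.
  At 37: go left to 19.
    19 is a leaf — visit 19.
  Visit 37.
  At 37: no right child.
Visit 30.
At 30: go right to 27.
  At 27: no left child.
  Visit 27.
  At 27: go right to 10.
    At 10: no left child.
    Visit 10.
    At 10: go right to 8.
      At 8: no left child.
      Visit 8.
      At 8: go right to 16.
        16 is a leaf — visit 16.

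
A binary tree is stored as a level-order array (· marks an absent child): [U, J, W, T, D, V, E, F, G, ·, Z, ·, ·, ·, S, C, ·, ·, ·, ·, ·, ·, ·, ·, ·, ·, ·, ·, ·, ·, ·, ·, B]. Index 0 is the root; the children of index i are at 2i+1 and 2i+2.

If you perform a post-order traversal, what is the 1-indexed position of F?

Post-order visits the left subtree, then the right subtree, then the node.
At U: go left to J.
  At J: go left to T.
    At T: go left to F.
      At F: go left to C.
        At C: no left child.
        At C: go right to B.
          B is a leaf — visit B.
        Visit C.
      At F: no right child.
      Visit F.
    At T: go right to G.
      G is a leaf — visit G.
    Visit T.
  At J: go right to D.
    At D: no left child.
    At D: go right to Z.
      Z is a leaf — visit Z.
    Visit D.
  Visit J.
At U: go right to W.
  At W: go left to V.
    V is a leaf — visit V.
  At W: go right to E.
    At E: no left child.
    At E: go right to S.
      S is a leaf — visit S.
    Visit E.
  Visit W.
Visit U.
Full post-order sequence: B, C, F, G, T, Z, D, J, V, S, E, W, U.

3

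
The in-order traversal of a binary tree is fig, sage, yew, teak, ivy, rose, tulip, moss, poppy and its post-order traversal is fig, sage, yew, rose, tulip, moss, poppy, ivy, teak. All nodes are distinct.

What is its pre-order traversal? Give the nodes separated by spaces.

teak yew sage fig ivy poppy moss tulip rose

The last element of post-order is the root; it splits in-order into left and right subtrees.
Root teak: left subtree has 3 nodes {fig, sage, yew}, right has 5 {ivy, rose, tulip, moss, poppy}.
  Root yew: left subtree has 2 nodes {fig, sage}, right has 0 { }.
    Root sage: left subtree has 1 node {fig}, right has 0 { }.
  Root ivy: left subtree has 0 nodes { }, right has 4 {rose, tulip, moss, poppy}.
    Root poppy: left subtree has 3 nodes {rose, tulip, moss}, right has 0 { }.
      Root moss: left subtree has 2 nodes {rose, tulip}, right has 0 { }.
        Root tulip: left subtree has 1 node {rose}, right has 0 { }.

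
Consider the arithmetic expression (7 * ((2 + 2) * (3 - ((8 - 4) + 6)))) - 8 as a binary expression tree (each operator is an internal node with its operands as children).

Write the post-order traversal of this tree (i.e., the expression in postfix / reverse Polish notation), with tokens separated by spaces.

Post-order on an expression tree gives postfix notation: for each operator, emit left operand, right operand, then the operator.

7 2 2 + 3 8 4 - 6 + - * * 8 -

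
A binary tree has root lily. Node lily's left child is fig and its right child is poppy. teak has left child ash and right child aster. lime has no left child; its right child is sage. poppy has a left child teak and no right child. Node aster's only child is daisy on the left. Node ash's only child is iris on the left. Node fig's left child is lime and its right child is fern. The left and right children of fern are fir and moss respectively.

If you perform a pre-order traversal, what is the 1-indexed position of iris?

11

Pre-order visits the node, then its left subtree, then its right subtree.
Visit lily.
At lily: go left to fig.
  Visit fig.
  At fig: go left to lime.
    Visit lime.
    At lime: no left child.
    At lime: go right to sage.
      sage is a leaf — visit sage.
  At fig: go right to fern.
    Visit fern.
    At fern: go left to fir.
      fir is a leaf — visit fir.
    At fern: go right to moss.
      moss is a leaf — visit moss.
At lily: go right to poppy.
  Visit poppy.
  At poppy: go left to teak.
    Visit teak.
    At teak: go left to ash.
      Visit ash.
      At ash: go left to iris.
        iris is a leaf — visit iris.
      At ash: no right child.
    At teak: go right to aster.
      Visit aster.
      At aster: go left to daisy.
        daisy is a leaf — visit daisy.
      At aster: no right child.
  At poppy: no right child.
Full pre-order sequence: lily, fig, lime, sage, fern, fir, moss, poppy, teak, ash, iris, aster, daisy.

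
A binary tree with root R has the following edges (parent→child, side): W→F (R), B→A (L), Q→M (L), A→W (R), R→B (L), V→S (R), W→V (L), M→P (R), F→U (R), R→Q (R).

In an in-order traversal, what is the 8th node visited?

R

In-order visits the left subtree, then the node, then the right subtree.
At R: go left to B.
  At B: go left to A.
    At A: no left child.
    Visit A.
    At A: go right to W.
      At W: go left to V.
        At V: no left child.
        Visit V.
        At V: go right to S.
          S is a leaf — visit S.
      Visit W.
      At W: go right to F.
        At F: no left child.
        Visit F.
        At F: go right to U.
          U is a leaf — visit U.
  Visit B.
  At B: no right child.
Visit R.
At R: go right to Q.
  At Q: go left to M.
    At M: no left child.
    Visit M.
    At M: go right to P.
      P is a leaf — visit P.
  Visit Q.
  At Q: no right child.
Full in-order sequence: A, V, S, W, F, U, B, R, M, P, Q.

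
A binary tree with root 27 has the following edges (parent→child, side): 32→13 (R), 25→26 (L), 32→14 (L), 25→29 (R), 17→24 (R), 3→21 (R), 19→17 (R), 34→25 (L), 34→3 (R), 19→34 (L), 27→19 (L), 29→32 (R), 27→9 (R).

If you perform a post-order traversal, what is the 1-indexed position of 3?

Post-order visits the left subtree, then the right subtree, then the node.
At 27: go left to 19.
  At 19: go left to 34.
    At 34: go left to 25.
      At 25: go left to 26.
        26 is a leaf — visit 26.
      At 25: go right to 29.
        At 29: no left child.
        At 29: go right to 32.
          At 32: go left to 14.
            14 is a leaf — visit 14.
          At 32: go right to 13.
            13 is a leaf — visit 13.
          Visit 32.
        Visit 29.
      Visit 25.
    At 34: go right to 3.
      At 3: no left child.
      At 3: go right to 21.
        21 is a leaf — visit 21.
      Visit 3.
    Visit 34.
  At 19: go right to 17.
    At 17: no left child.
    At 17: go right to 24.
      24 is a leaf — visit 24.
    Visit 17.
  Visit 19.
At 27: go right to 9.
  9 is a leaf — visit 9.
Visit 27.
Full post-order sequence: 26, 14, 13, 32, 29, 25, 21, 3, 34, 24, 17, 19, 9, 27.

8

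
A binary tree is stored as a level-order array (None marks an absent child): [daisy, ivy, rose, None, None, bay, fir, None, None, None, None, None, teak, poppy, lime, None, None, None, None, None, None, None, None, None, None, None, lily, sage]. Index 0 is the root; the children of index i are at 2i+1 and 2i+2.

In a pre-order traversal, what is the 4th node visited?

bay

Pre-order visits the node, then its left subtree, then its right subtree.
Visit daisy.
At daisy: go left to ivy.
  ivy is a leaf — visit ivy.
At daisy: go right to rose.
  Visit rose.
  At rose: go left to bay.
    Visit bay.
    At bay: no left child.
    At bay: go right to teak.
      Visit teak.
      At teak: no left child.
      At teak: go right to lily.
        lily is a leaf — visit lily.
  At rose: go right to fir.
    Visit fir.
    At fir: go left to poppy.
      Visit poppy.
      At poppy: go left to sage.
        sage is a leaf — visit sage.
      At poppy: no right child.
    At fir: go right to lime.
      lime is a leaf — visit lime.
Full pre-order sequence: daisy, ivy, rose, bay, teak, lily, fir, poppy, sage, lime.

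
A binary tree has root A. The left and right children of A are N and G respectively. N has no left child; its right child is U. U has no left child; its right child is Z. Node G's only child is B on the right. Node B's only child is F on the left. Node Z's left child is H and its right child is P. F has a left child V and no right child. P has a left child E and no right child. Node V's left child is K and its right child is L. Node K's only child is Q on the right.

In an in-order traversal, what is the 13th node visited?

F

In-order visits the left subtree, then the node, then the right subtree.
At A: go left to N.
  At N: no left child.
  Visit N.
  At N: go right to U.
    At U: no left child.
    Visit U.
    At U: go right to Z.
      At Z: go left to H.
        H is a leaf — visit H.
      Visit Z.
      At Z: go right to P.
        At P: go left to E.
          E is a leaf — visit E.
        Visit P.
        At P: no right child.
Visit A.
At A: go right to G.
  At G: no left child.
  Visit G.
  At G: go right to B.
    At B: go left to F.
      At F: go left to V.
        At V: go left to K.
          At K: no left child.
          Visit K.
          At K: go right to Q.
            Q is a leaf — visit Q.
        Visit V.
        At V: go right to L.
          L is a leaf — visit L.
      Visit F.
      At F: no right child.
    Visit B.
    At B: no right child.
Full in-order sequence: N, U, H, Z, E, P, A, G, K, Q, V, L, F, B.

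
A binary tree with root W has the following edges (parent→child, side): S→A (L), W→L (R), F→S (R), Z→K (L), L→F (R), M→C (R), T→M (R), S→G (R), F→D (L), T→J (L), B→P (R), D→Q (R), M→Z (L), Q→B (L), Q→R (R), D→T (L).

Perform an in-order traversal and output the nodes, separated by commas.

W, L, J, T, K, Z, M, C, D, B, P, Q, R, F, A, S, G

In-order visits the left subtree, then the node, then the right subtree.
At W: no left child.
Visit W.
At W: go right to L.
  At L: no left child.
  Visit L.
  At L: go right to F.
    At F: go left to D.
      At D: go left to T.
        At T: go left to J.
          J is a leaf — visit J.
        Visit T.
        At T: go right to M.
          At M: go left to Z.
            At Z: go left to K.
              K is a leaf — visit K.
            Visit Z.
            At Z: no right child.
          Visit M.
          At M: go right to C.
            C is a leaf — visit C.
      Visit D.
      At D: go right to Q.
        At Q: go left to B.
          At B: no left child.
          Visit B.
          At B: go right to P.
            P is a leaf — visit P.
        Visit Q.
        At Q: go right to R.
          R is a leaf — visit R.
    Visit F.
    At F: go right to S.
      At S: go left to A.
        A is a leaf — visit A.
      Visit S.
      At S: go right to G.
        G is a leaf — visit G.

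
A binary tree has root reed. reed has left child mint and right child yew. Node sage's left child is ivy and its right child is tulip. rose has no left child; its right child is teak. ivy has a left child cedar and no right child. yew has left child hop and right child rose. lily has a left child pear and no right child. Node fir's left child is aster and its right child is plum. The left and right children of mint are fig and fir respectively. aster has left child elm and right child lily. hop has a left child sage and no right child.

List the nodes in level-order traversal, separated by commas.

Level-order visits nodes level by level from the root, left to right within each level.
Level 0: reed
Level 1: mint, yew
Level 2: fig, fir, hop, rose
Level 3: aster, plum, sage, teak
Level 4: elm, lily, ivy, tulip
Level 5: pear, cedar

reed, mint, yew, fig, fir, hop, rose, aster, plum, sage, teak, elm, lily, ivy, tulip, pear, cedar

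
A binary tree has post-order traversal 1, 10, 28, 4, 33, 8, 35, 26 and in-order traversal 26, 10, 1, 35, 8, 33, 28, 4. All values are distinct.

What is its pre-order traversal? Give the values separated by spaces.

26 35 10 1 8 33 4 28

The last element of post-order is the root; it splits in-order into left and right subtrees.
Root 26: left subtree has 0 nodes { }, right has 7 {10, 1, 35, 8, 33, 28, 4}.
  Root 35: left subtree has 2 nodes {10, 1}, right has 4 {8, 33, 28, 4}.
    Root 10: left subtree has 0 nodes { }, right has 1 {1}.
    Root 8: left subtree has 0 nodes { }, right has 3 {33, 28, 4}.
      Root 33: left subtree has 0 nodes { }, right has 2 {28, 4}.
        Root 4: left subtree has 1 node {28}, right has 0 { }.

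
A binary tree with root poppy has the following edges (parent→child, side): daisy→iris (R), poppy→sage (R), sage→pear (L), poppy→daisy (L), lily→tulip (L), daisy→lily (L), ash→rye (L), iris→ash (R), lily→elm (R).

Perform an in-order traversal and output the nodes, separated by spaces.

tulip lily elm daisy iris rye ash poppy pear sage

In-order visits the left subtree, then the node, then the right subtree.
At poppy: go left to daisy.
  At daisy: go left to lily.
    At lily: go left to tulip.
      tulip is a leaf — visit tulip.
    Visit lily.
    At lily: go right to elm.
      elm is a leaf — visit elm.
  Visit daisy.
  At daisy: go right to iris.
    At iris: no left child.
    Visit iris.
    At iris: go right to ash.
      At ash: go left to rye.
        rye is a leaf — visit rye.
      Visit ash.
      At ash: no right child.
Visit poppy.
At poppy: go right to sage.
  At sage: go left to pear.
    pear is a leaf — visit pear.
  Visit sage.
  At sage: no right child.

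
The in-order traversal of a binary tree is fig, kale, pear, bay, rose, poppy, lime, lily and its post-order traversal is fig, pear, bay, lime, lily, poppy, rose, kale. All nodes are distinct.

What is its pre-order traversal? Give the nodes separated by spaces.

kale fig rose bay pear poppy lily lime

The last element of post-order is the root; it splits in-order into left and right subtrees.
Root kale: left subtree has 1 node {fig}, right has 6 {pear, bay, rose, poppy, lime, lily}.
  Root rose: left subtree has 2 nodes {pear, bay}, right has 3 {poppy, lime, lily}.
    Root bay: left subtree has 1 node {pear}, right has 0 { }.
    Root poppy: left subtree has 0 nodes { }, right has 2 {lime, lily}.
      Root lily: left subtree has 1 node {lime}, right has 0 { }.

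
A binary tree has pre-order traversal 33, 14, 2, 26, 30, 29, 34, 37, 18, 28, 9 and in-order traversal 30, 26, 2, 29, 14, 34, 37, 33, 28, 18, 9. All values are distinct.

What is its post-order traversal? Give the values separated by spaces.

30 26 29 2 37 34 14 28 9 18 33

The first element of pre-order is the root; it splits in-order into left and right subtrees.
Root 33: left subtree has 7 nodes {30, 26, 2, 29, 14, 34, 37}, right has 3 {28, 18, 9}.
  Root 14: left subtree has 4 nodes {30, 26, 2, 29}, right has 2 {34, 37}.
    Root 2: left subtree has 2 nodes {30, 26}, right has 1 {29}.
      Root 26: left subtree has 1 node {30}, right has 0 { }.
    Root 34: left subtree has 0 nodes { }, right has 1 {37}.
  Root 18: left subtree has 1 node {28}, right has 1 {9}.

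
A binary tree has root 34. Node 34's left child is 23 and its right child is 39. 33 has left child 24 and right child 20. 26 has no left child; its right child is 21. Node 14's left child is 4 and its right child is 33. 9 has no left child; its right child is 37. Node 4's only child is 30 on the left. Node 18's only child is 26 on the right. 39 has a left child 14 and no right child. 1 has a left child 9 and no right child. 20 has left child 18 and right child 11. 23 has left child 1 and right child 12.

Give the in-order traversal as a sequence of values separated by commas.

9, 37, 1, 23, 12, 34, 30, 4, 14, 24, 33, 18, 26, 21, 20, 11, 39

In-order visits the left subtree, then the node, then the right subtree.
At 34: go left to 23.
  At 23: go left to 1.
    At 1: go left to 9.
      At 9: no left child.
      Visit 9.
      At 9: go right to 37.
        37 is a leaf — visit 37.
    Visit 1.
    At 1: no right child.
  Visit 23.
  At 23: go right to 12.
    12 is a leaf — visit 12.
Visit 34.
At 34: go right to 39.
  At 39: go left to 14.
    At 14: go left to 4.
      At 4: go left to 30.
        30 is a leaf — visit 30.
      Visit 4.
      At 4: no right child.
    Visit 14.
    At 14: go right to 33.
      At 33: go left to 24.
        24 is a leaf — visit 24.
      Visit 33.
      At 33: go right to 20.
        At 20: go left to 18.
          At 18: no left child.
          Visit 18.
          At 18: go right to 26.
            At 26: no left child.
            Visit 26.
            At 26: go right to 21.
              21 is a leaf — visit 21.
        Visit 20.
        At 20: go right to 11.
          11 is a leaf — visit 11.
  Visit 39.
  At 39: no right child.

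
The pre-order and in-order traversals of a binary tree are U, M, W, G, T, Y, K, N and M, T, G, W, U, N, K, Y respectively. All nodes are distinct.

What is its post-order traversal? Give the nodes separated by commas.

The first element of pre-order is the root; it splits in-order into left and right subtrees.
Root U: left subtree has 4 nodes {M, T, G, W}, right has 3 {N, K, Y}.
  Root M: left subtree has 0 nodes { }, right has 3 {T, G, W}.
    Root W: left subtree has 2 nodes {T, G}, right has 0 { }.
      Root G: left subtree has 1 node {T}, right has 0 { }.
  Root Y: left subtree has 2 nodes {N, K}, right has 0 { }.
    Root K: left subtree has 1 node {N}, right has 0 { }.

T, G, W, M, N, K, Y, U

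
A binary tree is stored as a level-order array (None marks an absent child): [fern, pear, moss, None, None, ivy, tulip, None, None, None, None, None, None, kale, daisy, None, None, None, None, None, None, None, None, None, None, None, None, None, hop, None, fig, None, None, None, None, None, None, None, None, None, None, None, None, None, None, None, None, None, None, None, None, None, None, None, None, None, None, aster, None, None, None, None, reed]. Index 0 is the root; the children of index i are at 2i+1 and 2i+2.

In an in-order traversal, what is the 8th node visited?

In-order visits the left subtree, then the node, then the right subtree.
At fern: go left to pear.
  pear is a leaf — visit pear.
Visit fern.
At fern: go right to moss.
  At moss: go left to ivy.
    ivy is a leaf — visit ivy.
  Visit moss.
  At moss: go right to tulip.
    At tulip: go left to kale.
      At kale: no left child.
      Visit kale.
      At kale: go right to hop.
        At hop: go left to aster.
          aster is a leaf — visit aster.
        Visit hop.
        At hop: no right child.
    Visit tulip.
    At tulip: go right to daisy.
      At daisy: no left child.
      Visit daisy.
      At daisy: go right to fig.
        At fig: no left child.
        Visit fig.
        At fig: go right to reed.
          reed is a leaf — visit reed.
Full in-order sequence: pear, fern, ivy, moss, kale, aster, hop, tulip, daisy, fig, reed.

tulip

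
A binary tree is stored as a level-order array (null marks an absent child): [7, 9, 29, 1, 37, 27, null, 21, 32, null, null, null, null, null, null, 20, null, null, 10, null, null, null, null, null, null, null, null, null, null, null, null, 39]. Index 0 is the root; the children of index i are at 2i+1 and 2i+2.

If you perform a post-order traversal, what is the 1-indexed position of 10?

Post-order visits the left subtree, then the right subtree, then the node.
At 7: go left to 9.
  At 9: go left to 1.
    At 1: go left to 21.
      At 21: go left to 20.
        At 20: go left to 39.
          39 is a leaf — visit 39.
        At 20: no right child.
        Visit 20.
      At 21: no right child.
      Visit 21.
    At 1: go right to 32.
      At 32: no left child.
      At 32: go right to 10.
        10 is a leaf — visit 10.
      Visit 32.
    Visit 1.
  At 9: go right to 37.
    37 is a leaf — visit 37.
  Visit 9.
At 7: go right to 29.
  At 29: go left to 27.
    27 is a leaf — visit 27.
  At 29: no right child.
  Visit 29.
Visit 7.
Full post-order sequence: 39, 20, 21, 10, 32, 1, 37, 9, 27, 29, 7.

4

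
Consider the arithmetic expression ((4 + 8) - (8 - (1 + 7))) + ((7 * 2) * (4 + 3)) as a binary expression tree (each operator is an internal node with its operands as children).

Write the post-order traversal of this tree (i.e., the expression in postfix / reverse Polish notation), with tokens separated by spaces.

Post-order on an expression tree gives postfix notation: for each operator, emit left operand, right operand, then the operator.

4 8 + 8 1 7 + - - 7 2 * 4 3 + * +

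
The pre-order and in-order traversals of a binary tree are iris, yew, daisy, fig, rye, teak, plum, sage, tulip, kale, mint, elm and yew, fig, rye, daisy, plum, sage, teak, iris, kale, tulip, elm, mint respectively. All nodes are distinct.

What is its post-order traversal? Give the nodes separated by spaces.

rye fig sage plum teak daisy yew kale elm mint tulip iris

The first element of pre-order is the root; it splits in-order into left and right subtrees.
Root iris: left subtree has 7 nodes {yew, fig, rye, daisy, plum, sage, teak}, right has 4 {kale, tulip, elm, mint}.
  Root yew: left subtree has 0 nodes { }, right has 6 {fig, rye, daisy, plum, sage, teak}.
    Root daisy: left subtree has 2 nodes {fig, rye}, right has 3 {plum, sage, teak}.
      Root fig: left subtree has 0 nodes { }, right has 1 {rye}.
      Root teak: left subtree has 2 nodes {plum, sage}, right has 0 { }.
        Root plum: left subtree has 0 nodes { }, right has 1 {sage}.
  Root tulip: left subtree has 1 node {kale}, right has 2 {elm, mint}.
    Root mint: left subtree has 1 node {elm}, right has 0 { }.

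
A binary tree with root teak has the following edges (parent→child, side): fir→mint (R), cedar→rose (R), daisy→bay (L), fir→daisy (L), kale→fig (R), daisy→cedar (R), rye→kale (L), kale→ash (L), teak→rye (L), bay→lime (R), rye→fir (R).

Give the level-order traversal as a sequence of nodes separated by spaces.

Level-order visits nodes level by level from the root, left to right within each level.
Level 0: teak
Level 1: rye
Level 2: kale, fir
Level 3: ash, fig, daisy, mint
Level 4: bay, cedar
Level 5: lime, rose

teak rye kale fir ash fig daisy mint bay cedar lime rose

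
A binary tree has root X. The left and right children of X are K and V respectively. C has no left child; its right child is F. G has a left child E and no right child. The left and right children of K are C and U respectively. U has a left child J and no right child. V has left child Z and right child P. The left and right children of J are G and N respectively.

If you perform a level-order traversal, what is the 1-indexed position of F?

8

Level-order visits nodes level by level from the root, left to right within each level.
Level 0: X
Level 1: K, V
Level 2: C, U, Z, P
Level 3: F, J
Level 4: G, N
Level 5: E
Full level-order sequence: X, K, V, C, U, Z, P, F, J, G, N, E.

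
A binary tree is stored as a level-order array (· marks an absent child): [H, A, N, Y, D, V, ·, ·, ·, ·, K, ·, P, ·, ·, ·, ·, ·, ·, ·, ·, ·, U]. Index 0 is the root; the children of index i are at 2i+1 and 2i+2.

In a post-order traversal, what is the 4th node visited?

Post-order visits the left subtree, then the right subtree, then the node.
At H: go left to A.
  At A: go left to Y.
    Y is a leaf — visit Y.
  At A: go right to D.
    At D: no left child.
    At D: go right to K.
      At K: no left child.
      At K: go right to U.
        U is a leaf — visit U.
      Visit K.
    Visit D.
  Visit A.
At H: go right to N.
  At N: go left to V.
    At V: no left child.
    At V: go right to P.
      P is a leaf — visit P.
    Visit V.
  At N: no right child.
  Visit N.
Visit H.
Full post-order sequence: Y, U, K, D, A, P, V, N, H.

D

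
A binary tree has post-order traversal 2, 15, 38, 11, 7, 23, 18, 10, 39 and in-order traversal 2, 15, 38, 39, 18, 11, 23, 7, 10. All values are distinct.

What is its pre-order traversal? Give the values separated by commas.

39, 38, 15, 2, 10, 18, 23, 11, 7

The last element of post-order is the root; it splits in-order into left and right subtrees.
Root 39: left subtree has 3 nodes {2, 15, 38}, right has 5 {18, 11, 23, 7, 10}.
  Root 38: left subtree has 2 nodes {2, 15}, right has 0 { }.
    Root 15: left subtree has 1 node {2}, right has 0 { }.
  Root 10: left subtree has 4 nodes {18, 11, 23, 7}, right has 0 { }.
    Root 18: left subtree has 0 nodes { }, right has 3 {11, 23, 7}.
      Root 23: left subtree has 1 node {11}, right has 1 {7}.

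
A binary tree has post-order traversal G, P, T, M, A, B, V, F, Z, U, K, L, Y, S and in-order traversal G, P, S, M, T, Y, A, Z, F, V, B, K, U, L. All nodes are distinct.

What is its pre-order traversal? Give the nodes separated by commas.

S, P, G, Y, M, T, L, K, Z, A, F, V, B, U

The last element of post-order is the root; it splits in-order into left and right subtrees.
Root S: left subtree has 2 nodes {G, P}, right has 11 {M, T, Y, A, Z, F, V, B, K, U, L}.
  Root P: left subtree has 1 node {G}, right has 0 { }.
  Root Y: left subtree has 2 nodes {M, T}, right has 8 {A, Z, F, V, B, K, U, L}.
    Root M: left subtree has 0 nodes { }, right has 1 {T}.
    Root L: left subtree has 7 nodes {A, Z, F, V, B, K, U}, right has 0 { }.
      Root K: left subtree has 5 nodes {A, Z, F, V, B}, right has 1 {U}.
        Root Z: left subtree has 1 node {A}, right has 3 {F, V, B}.
          Root F: left subtree has 0 nodes { }, right has 2 {V, B}.
            Root V: left subtree has 0 nodes { }, right has 1 {B}.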